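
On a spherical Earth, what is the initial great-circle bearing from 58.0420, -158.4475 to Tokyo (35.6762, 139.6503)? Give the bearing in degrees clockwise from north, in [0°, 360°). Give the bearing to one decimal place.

Δλ = 139.6503 − -158.4475 = 298.0978°; wrapped into (−180°, 180°]: -61.9022°.
θ = atan2( sin Δλ · cos φ₂ , cos φ₁ · sin φ₂ − sin φ₁ · cos φ₂ · cos Δλ )
  = atan2(-0.71659, -0.01591) = -91.272° → normalised to [0°, 360°): 268.728°.

268.7°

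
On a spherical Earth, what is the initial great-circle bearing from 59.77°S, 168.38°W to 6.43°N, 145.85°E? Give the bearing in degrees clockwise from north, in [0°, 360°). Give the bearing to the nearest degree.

Δλ = 145.85 − -168.38 = 314.23°; wrapped into (−180°, 180°]: -45.77°.
θ = atan2( sin Δλ · cos φ₂ , cos φ₁ · sin φ₂ − sin φ₁ · cos φ₂ · cos Δλ )
  = atan2(-0.71204, 0.65528) = -47.377° → normalised to [0°, 360°): 312.623°.

313°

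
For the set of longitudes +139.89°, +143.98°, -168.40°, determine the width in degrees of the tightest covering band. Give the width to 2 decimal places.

Sort the longitudes: -168.40°, +139.89°, +143.98°.
Eastward gaps between consecutive values (wrapping around): 308.29°, 4.09°, 47.62°.
Largest gap = 308.29° ⇒ minimal covering band is its complement: 360° − 308.29° = 51.71°.
Band runs from +139.89° eastward to -168.40°, crossing the antimeridian.

51.71°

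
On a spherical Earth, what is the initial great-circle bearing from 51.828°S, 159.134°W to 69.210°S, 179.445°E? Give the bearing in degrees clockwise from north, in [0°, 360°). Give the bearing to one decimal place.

Δλ = 179.445 − -159.134 = 338.579°; wrapped into (−180°, 180°]: -21.421°.
θ = atan2( sin Δλ · cos φ₂ , cos φ₁ · sin φ₂ − sin φ₁ · cos φ₂ · cos Δλ )
  = atan2(-0.12963, -0.31802) = -157.823° → normalised to [0°, 360°): 202.177°.

202.2°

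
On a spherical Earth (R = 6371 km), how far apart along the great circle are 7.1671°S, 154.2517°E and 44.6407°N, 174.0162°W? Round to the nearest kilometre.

6577 km

Δλ = -174.0162 − 154.2517 = -328.2679°; wrapped into (−180°, 180°]: 31.7321°.
Δφ = 44.6407 − -7.1671 = 51.8078°.
a = sin²(Δφ/2) + cos φ₁ · cos φ₂ · sin²(Δλ/2) = 0.243615.
c = 2·atan2(√a, √(1−a)) = 1.03239 rad → d = 6371·c ≈ 6577.34 km.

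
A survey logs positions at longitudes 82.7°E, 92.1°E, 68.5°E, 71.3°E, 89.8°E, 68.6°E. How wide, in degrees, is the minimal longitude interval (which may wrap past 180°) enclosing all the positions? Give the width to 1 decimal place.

Sort the longitudes: +68.5°, +68.6°, +71.3°, +82.7°, +89.8°, +92.1°.
Eastward gaps between consecutive values (wrapping around): 0.1°, 2.7°, 11.4°, 7.1°, 2.3°, 336.4°.
Largest gap = 336.4° ⇒ minimal covering band is its complement: 360° − 336.4° = 23.6°.
Band runs from +68.5° eastward to +92.1°.

23.6°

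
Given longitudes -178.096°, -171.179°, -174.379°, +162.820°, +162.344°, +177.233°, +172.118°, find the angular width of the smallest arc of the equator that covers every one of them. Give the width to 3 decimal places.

26.477°

Sort the longitudes: -178.096°, -174.379°, -171.179°, +162.344°, +162.820°, +172.118°, +177.233°.
Eastward gaps between consecutive values (wrapping around): 3.717°, 3.200°, 333.523°, 0.476°, 9.298°, 5.115°, 4.671°.
Largest gap = 333.523° ⇒ minimal covering band is its complement: 360° − 333.523° = 26.477°.
Band runs from +162.344° eastward to -171.179°, crossing the antimeridian.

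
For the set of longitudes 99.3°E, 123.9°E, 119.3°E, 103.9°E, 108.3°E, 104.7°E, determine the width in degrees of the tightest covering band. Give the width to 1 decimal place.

24.6°

Sort the longitudes: +99.3°, +103.9°, +104.7°, +108.3°, +119.3°, +123.9°.
Eastward gaps between consecutive values (wrapping around): 4.6°, 0.8°, 3.6°, 11.0°, 4.6°, 335.4°.
Largest gap = 335.4° ⇒ minimal covering band is its complement: 360° − 335.4° = 24.6°.
Band runs from +99.3° eastward to +123.9°.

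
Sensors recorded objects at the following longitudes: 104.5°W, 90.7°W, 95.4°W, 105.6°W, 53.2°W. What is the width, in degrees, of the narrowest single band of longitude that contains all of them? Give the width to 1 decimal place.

52.4°

Sort the longitudes: -105.6°, -104.5°, -95.4°, -90.7°, -53.2°.
Eastward gaps between consecutive values (wrapping around): 1.1°, 9.1°, 4.7°, 37.5°, 307.6°.
Largest gap = 307.6° ⇒ minimal covering band is its complement: 360° − 307.6° = 52.4°.
Band runs from -105.6° eastward to -53.2°.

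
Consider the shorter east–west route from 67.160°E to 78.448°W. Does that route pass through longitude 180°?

Signed shortest Δλ = ((-78.448 − 67.160 + 180) mod 360) − 180 = -145.608°.
Going west by 145.608° from +67.160° reaches -78.448° without touching 180°.

No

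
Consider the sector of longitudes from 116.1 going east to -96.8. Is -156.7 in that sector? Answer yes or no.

Yes

Band width going east from +116.1° to -96.8°: ((-96.8 − 116.1) mod 360) = 147.1°.
Offset of -156.7° east of the west edge: ((-156.7 − 116.1) mod 360) = 87.2°.
87.2° ≤ 147.1° ⇒ inside.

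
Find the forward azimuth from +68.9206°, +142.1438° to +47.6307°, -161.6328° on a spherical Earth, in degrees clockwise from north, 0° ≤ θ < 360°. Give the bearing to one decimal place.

98.5°

Δλ = -161.6328 − 142.1438 = -303.7766°; wrapped into (−180°, 180°]: 56.2234°.
θ = atan2( sin Δλ · cos φ₂ , cos φ₁ · sin φ₂ − sin φ₁ · cos φ₂ · cos Δλ )
  = atan2(0.56016, -0.08387) = 98.515° → normalised to [0°, 360°): 98.515°.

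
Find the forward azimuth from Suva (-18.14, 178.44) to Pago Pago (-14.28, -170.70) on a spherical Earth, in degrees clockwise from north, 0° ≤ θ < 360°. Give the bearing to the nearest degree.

Δλ = -170.70 − 178.44 = -349.14°; wrapped into (−180°, 180°]: 10.86°.
θ = atan2( sin Δλ · cos φ₂ , cos φ₁ · sin φ₂ − sin φ₁ · cos φ₂ · cos Δλ )
  = atan2(0.18259, 0.06192) = 71.268° → normalised to [0°, 360°): 71.268°.

71°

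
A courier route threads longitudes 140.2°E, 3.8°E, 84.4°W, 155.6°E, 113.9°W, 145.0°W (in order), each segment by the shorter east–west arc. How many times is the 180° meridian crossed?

2

Leg 1: +140.2° → +3.8°, shortest Δλ = -136.4° (west) — does not cross 180°.
Leg 2: +3.8° → -84.4°, shortest Δλ = -88.2° (west) — does not cross 180°.
Leg 3: -84.4° → +155.6°, shortest Δλ = -120.0° (west) — crosses 180°.
Leg 4: +155.6° → -113.9°, shortest Δλ = 90.5° (east) — crosses 180°.
Leg 5: -113.9° → -145.0°, shortest Δλ = -31.1° (west) — does not cross 180°.
Total crossings: 2.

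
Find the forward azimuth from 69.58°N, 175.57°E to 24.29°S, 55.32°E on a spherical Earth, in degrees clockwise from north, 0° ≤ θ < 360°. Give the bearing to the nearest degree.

290°

Δλ = 55.32 − 175.57 = -120.25°.
θ = atan2( sin Δλ · cos φ₂ , cos φ₁ · sin φ₂ − sin φ₁ · cos φ₂ · cos Δλ )
  = atan2(-0.78736, 0.28680) = -69.986° → normalised to [0°, 360°): 290.014°.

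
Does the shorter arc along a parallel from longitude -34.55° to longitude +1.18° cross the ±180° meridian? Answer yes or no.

No

Signed shortest Δλ = ((1.18 − -34.55 + 180) mod 360) − 180 = 35.73°.
Going east by 35.73° from -34.55° reaches +1.18° without touching 180°.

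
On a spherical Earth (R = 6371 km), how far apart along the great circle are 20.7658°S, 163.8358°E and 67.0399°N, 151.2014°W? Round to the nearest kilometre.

10444 km

Δλ = -151.2014 − 163.8358 = -315.0372°; wrapped into (−180°, 180°]: 44.9628°.
Δφ = 67.0399 − -20.7658 = 87.8057°.
a = sin²(Δφ/2) + cos φ₁ · cos φ₂ · sin²(Δλ/2) = 0.534188.
c = 2·atan2(√a, √(1−a)) = 1.63923 rad → d = 6371·c ≈ 10443.51 km.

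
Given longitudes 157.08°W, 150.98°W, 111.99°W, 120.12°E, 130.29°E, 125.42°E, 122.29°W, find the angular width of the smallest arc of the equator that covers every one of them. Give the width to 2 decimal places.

127.89°

Sort the longitudes: -157.08°, -150.98°, -122.29°, -111.99°, +120.12°, +125.42°, +130.29°.
Eastward gaps between consecutive values (wrapping around): 6.10°, 28.69°, 10.30°, 232.11°, 5.30°, 4.87°, 72.63°.
Largest gap = 232.11° ⇒ minimal covering band is its complement: 360° − 232.11° = 127.89°.
Band runs from +120.12° eastward to -111.99°, crossing the antimeridian.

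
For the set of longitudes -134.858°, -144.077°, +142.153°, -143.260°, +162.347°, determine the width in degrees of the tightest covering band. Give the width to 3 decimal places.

82.989°

Sort the longitudes: -144.077°, -143.260°, -134.858°, +142.153°, +162.347°.
Eastward gaps between consecutive values (wrapping around): 0.817°, 8.402°, 277.011°, 20.194°, 53.576°.
Largest gap = 277.011° ⇒ minimal covering band is its complement: 360° − 277.011° = 82.989°.
Band runs from +142.153° eastward to -134.858°, crossing the antimeridian.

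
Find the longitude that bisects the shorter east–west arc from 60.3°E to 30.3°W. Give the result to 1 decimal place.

Signed shortest Δλ from +60.3° to -30.3° is -90.6°.
Midpoint longitude = +60.3° + (-90.6°)/2 = +60.3° − 45.3° = +15.0°.

15.0°E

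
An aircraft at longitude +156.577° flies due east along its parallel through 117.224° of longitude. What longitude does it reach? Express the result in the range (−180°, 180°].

Start at +156.577°; shift +117.224° → +273.801°.
+273.801° lies outside (−180°, 180°]; subtract 360° → -86.199°.

-86.199°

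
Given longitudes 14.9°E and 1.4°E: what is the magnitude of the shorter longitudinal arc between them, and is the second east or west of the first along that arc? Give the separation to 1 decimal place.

Raw difference: 1.4 − 14.9 = -13.5°.
Normalise into (−180°, 180°]: -13.5° stays -13.5°.
Negative ⇒ the second point lies to the west; separation 13.5°.

13.5° west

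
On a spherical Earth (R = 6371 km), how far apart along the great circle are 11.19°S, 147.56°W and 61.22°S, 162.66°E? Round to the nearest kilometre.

6854 km

Δλ = 162.66 − -147.56 = 310.22°; wrapped into (−180°, 180°]: -49.78°.
Δφ = -61.22 − -11.19 = -50.03°.
a = sin²(Δφ/2) + cos φ₁ · cos φ₂ · sin²(Δλ/2) = 0.262468.
c = 2·atan2(√a, √(1−a)) = 1.07576 rad → d = 6371·c ≈ 6853.67 km.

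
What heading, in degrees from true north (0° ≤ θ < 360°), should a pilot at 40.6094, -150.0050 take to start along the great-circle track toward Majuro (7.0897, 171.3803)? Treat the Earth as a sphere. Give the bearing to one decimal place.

236.4°

Δλ = 171.3803 − -150.0050 = 321.3853°; wrapped into (−180°, 180°]: -38.6147°.
θ = atan2( sin Δλ · cos φ₂ , cos φ₁ · sin φ₂ − sin φ₁ · cos φ₂ · cos Δλ )
  = atan2(-0.61931, -0.41100) = -123.570° → normalised to [0°, 360°): 236.430°.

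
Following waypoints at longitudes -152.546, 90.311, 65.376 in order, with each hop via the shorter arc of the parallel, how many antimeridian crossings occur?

1

Leg 1: -152.546° → +90.311°, shortest Δλ = -117.143° (west) — crosses 180°.
Leg 2: +90.311° → +65.376°, shortest Δλ = -24.935° (west) — does not cross 180°.
Total crossings: 1.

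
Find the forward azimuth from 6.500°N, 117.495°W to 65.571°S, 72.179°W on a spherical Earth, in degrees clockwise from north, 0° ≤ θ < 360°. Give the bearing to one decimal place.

162.6°

Δλ = -72.179 − -117.495 = 45.316°.
θ = atan2( sin Δλ · cos φ₂ , cos φ₁ · sin φ₂ − sin φ₁ · cos φ₂ · cos Δλ )
  = atan2(0.29404, -0.93754) = 162.587° → normalised to [0°, 360°): 162.587°.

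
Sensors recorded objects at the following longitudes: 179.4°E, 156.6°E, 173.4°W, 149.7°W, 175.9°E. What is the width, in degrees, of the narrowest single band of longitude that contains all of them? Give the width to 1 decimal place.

Sort the longitudes: -173.4°, -149.7°, +156.6°, +175.9°, +179.4°.
Eastward gaps between consecutive values (wrapping around): 23.7°, 306.3°, 19.3°, 3.5°, 7.2°.
Largest gap = 306.3° ⇒ minimal covering band is its complement: 360° − 306.3° = 53.7°.
Band runs from +156.6° eastward to -149.7°, crossing the antimeridian.

53.7°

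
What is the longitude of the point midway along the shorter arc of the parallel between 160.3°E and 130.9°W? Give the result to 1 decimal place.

Signed shortest Δλ from +160.3° to -130.9° is +68.8°.
Midpoint longitude = +160.3° + (+68.8°)/2 = +160.3° + 34.4° = +194.7°.
Normalise into (−180°, 180°]: -165.3°.
(The naïve average (+160.3 + -130.9)/2 = 14.7° is on the wrong side of the globe.)

165.3°W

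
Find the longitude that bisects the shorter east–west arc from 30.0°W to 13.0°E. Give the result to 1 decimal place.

8.5°W

Signed shortest Δλ from -30.0° to +13.0° is +43.0°.
Midpoint longitude = -30.0° + (+43.0°)/2 = -30.0° + 21.5° = -8.5°.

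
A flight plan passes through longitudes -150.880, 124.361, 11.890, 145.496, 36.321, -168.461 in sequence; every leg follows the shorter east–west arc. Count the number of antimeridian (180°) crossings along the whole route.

2

Leg 1: -150.880° → +124.361°, shortest Δλ = -84.759° (west) — crosses 180°.
Leg 2: +124.361° → +11.890°, shortest Δλ = -112.471° (west) — does not cross 180°.
Leg 3: +11.890° → +145.496°, shortest Δλ = 133.606° (east) — does not cross 180°.
Leg 4: +145.496° → +36.321°, shortest Δλ = -109.175° (west) — does not cross 180°.
Leg 5: +36.321° → -168.461°, shortest Δλ = 155.218° (east) — crosses 180°.
Total crossings: 2.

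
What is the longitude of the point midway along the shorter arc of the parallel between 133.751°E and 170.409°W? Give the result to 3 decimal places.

161.671°E

Signed shortest Δλ from +133.751° to -170.409° is +55.840°.
Midpoint longitude = +133.751° + (+55.840°)/2 = +133.751° + 27.920° = +161.671°.
(The naïve average (+133.751 + -170.409)/2 = -18.329° is on the wrong side of the globe.)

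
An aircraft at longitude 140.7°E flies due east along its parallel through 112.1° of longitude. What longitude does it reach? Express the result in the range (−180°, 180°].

107.2°W

Start at +140.7°; shift +112.1° → +252.8°.
+252.8° lies outside (−180°, 180°]; subtract 360° → -107.2°.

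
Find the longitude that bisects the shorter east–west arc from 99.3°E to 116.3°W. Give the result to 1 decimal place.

171.5°E

Signed shortest Δλ from +99.3° to -116.3° is +144.4°.
Midpoint longitude = +99.3° + (+144.4°)/2 = +99.3° + 72.2° = +171.5°.
(The naïve average (+99.3 + -116.3)/2 = -8.5° is on the wrong side of the globe.)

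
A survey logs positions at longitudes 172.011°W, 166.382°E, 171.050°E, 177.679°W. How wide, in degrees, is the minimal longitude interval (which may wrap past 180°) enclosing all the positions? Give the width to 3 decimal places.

Sort the longitudes: -177.679°, -172.011°, +166.382°, +171.050°.
Eastward gaps between consecutive values (wrapping around): 5.668°, 338.393°, 4.668°, 11.271°.
Largest gap = 338.393° ⇒ minimal covering band is its complement: 360° − 338.393° = 21.607°.
Band runs from +166.382° eastward to -172.011°, crossing the antimeridian.

21.607°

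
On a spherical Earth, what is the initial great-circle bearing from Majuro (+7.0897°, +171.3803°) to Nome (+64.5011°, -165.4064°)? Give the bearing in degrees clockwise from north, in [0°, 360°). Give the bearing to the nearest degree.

Δλ = -165.4064 − 171.3803 = -336.7867°; wrapped into (−180°, 180°]: 23.2133°.
θ = atan2( sin Δλ · cos φ₂ , cos φ₁ · sin φ₂ − sin φ₁ · cos φ₂ · cos Δλ )
  = atan2(0.16968, 0.84686) = 11.330° → normalised to [0°, 360°): 11.330°.

11°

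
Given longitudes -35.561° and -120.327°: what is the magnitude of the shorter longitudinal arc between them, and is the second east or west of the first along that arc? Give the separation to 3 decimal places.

Raw difference: -120.327 − -35.561 = -84.766°.
Normalise into (−180°, 180°]: -84.766° stays -84.766°.
Negative ⇒ the second point lies to the west; separation 84.766°.

84.766° west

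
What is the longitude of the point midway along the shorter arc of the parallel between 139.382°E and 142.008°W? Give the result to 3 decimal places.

178.687°E

Signed shortest Δλ from +139.382° to -142.008° is +78.610°.
Midpoint longitude = +139.382° + (+78.610°)/2 = +139.382° + 39.305° = +178.687°.
(The naïve average (+139.382 + -142.008)/2 = -1.313° is on the wrong side of the globe.)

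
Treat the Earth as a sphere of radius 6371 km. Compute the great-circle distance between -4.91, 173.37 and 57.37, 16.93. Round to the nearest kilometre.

Δλ = 16.93 − 173.37 = -156.44°.
Δφ = 57.37 − -4.91 = 62.28°.
a = sin²(Δφ/2) + cos φ₁ · cos φ₂ · sin²(Δλ/2) = 0.782266.
c = 2·atan2(√a, √(1−a)) = 2.17066 rad → d = 6371·c ≈ 13829.29 km.

13829 km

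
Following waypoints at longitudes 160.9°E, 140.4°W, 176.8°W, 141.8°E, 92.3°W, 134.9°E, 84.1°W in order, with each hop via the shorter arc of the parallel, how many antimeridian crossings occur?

5

Leg 1: +160.9° → -140.4°, shortest Δλ = 58.7° (east) — crosses 180°.
Leg 2: -140.4° → -176.8°, shortest Δλ = -36.4° (west) — does not cross 180°.
Leg 3: -176.8° → +141.8°, shortest Δλ = -41.4° (west) — crosses 180°.
Leg 4: +141.8° → -92.3°, shortest Δλ = 125.9° (east) — crosses 180°.
Leg 5: -92.3° → +134.9°, shortest Δλ = -132.8° (west) — crosses 180°.
Leg 6: +134.9° → -84.1°, shortest Δλ = 141.0° (east) — crosses 180°.
Total crossings: 5.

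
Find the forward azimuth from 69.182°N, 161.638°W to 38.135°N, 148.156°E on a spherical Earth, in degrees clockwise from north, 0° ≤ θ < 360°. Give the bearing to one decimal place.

247.4°

Δλ = 148.156 − -161.638 = 309.794°; wrapped into (−180°, 180°]: -50.206°.
θ = atan2( sin Δλ · cos φ₂ , cos φ₁ · sin φ₂ − sin φ₁ · cos φ₂ · cos Δλ )
  = atan2(-0.60435, -0.25109) = -112.561° → normalised to [0°, 360°): 247.439°.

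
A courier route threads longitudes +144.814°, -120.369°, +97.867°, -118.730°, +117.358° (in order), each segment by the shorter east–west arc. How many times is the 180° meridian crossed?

Leg 1: +144.814° → -120.369°, shortest Δλ = 94.817° (east) — crosses 180°.
Leg 2: -120.369° → +97.867°, shortest Δλ = -141.764° (west) — crosses 180°.
Leg 3: +97.867° → -118.730°, shortest Δλ = 143.403° (east) — crosses 180°.
Leg 4: -118.730° → +117.358°, shortest Δλ = -123.912° (west) — crosses 180°.
Total crossings: 4.

4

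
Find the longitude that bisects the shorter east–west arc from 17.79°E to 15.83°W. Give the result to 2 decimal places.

Signed shortest Δλ from +17.79° to -15.83° is -33.62°.
Midpoint longitude = +17.79° + (-33.62°)/2 = +17.79° − 16.81° = +0.98°.

0.98°E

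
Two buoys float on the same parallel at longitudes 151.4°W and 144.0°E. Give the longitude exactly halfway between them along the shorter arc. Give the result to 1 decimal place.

176.3°E

Signed shortest Δλ from -151.4° to +144.0° is -64.6°.
Midpoint longitude = -151.4° + (-64.6°)/2 = -151.4° − 32.3° = -183.7°.
Normalise into (−180°, 180°]: +176.3°.
(The naïve average (-151.4 + +144.0)/2 = -3.7° is on the wrong side of the globe.)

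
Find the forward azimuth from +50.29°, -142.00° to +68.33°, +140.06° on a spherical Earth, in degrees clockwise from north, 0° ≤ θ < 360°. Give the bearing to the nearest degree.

Δλ = 140.06 − -142.00 = 282.06°; wrapped into (−180°, 180°]: -77.94°.
θ = atan2( sin Δλ · cos φ₂ , cos φ₁ · sin φ₂ − sin φ₁ · cos φ₂ · cos Δλ )
  = atan2(-0.36111, 0.53440) = -34.048° → normalised to [0°, 360°): 325.952°.

326°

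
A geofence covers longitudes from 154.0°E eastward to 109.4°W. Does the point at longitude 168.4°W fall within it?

Band width going east from +154.0° to -109.4°: ((-109.4 − 154.0) mod 360) = 96.6°.
Offset of -168.4° east of the west edge: ((-168.4 − 154.0) mod 360) = 37.6°.
37.6° ≤ 96.6° ⇒ inside.

Yes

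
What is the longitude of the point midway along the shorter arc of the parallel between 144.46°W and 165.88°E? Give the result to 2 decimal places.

169.29°W

Signed shortest Δλ from -144.46° to +165.88° is -49.66°.
Midpoint longitude = -144.46° + (-49.66°)/2 = -144.46° − 24.83° = -169.29°.
(The naïve average (-144.46 + +165.88)/2 = 10.71° is on the wrong side of the globe.)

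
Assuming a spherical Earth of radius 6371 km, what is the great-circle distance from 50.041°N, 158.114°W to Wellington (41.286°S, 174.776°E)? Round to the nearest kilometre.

10493 km

Δλ = 174.776 − -158.114 = 332.890°; wrapped into (−180°, 180°]: -27.110°.
Δφ = -41.286 − 50.041 = -91.327°.
a = sin²(Δφ/2) + cos φ₁ · cos φ₂ · sin²(Δλ/2) = 0.538090.
c = 2·atan2(√a, √(1−a)) = 1.64705 rad → d = 6371·c ≈ 10493.35 km.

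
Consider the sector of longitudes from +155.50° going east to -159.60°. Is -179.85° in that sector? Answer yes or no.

Band width going east from +155.50° to -159.60°: ((-159.60 − 155.50) mod 360) = 44.90°.
Offset of -179.85° east of the west edge: ((-179.85 − 155.50) mod 360) = 24.65°.
24.65° ≤ 44.90° ⇒ inside.

Yes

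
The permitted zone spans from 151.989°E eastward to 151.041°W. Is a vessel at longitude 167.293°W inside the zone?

Band width going east from +151.989° to -151.041°: ((-151.041 − 151.989) mod 360) = 56.970°.
Offset of -167.293° east of the west edge: ((-167.293 − 151.989) mod 360) = 40.718°.
40.718° ≤ 56.970° ⇒ inside.

Yes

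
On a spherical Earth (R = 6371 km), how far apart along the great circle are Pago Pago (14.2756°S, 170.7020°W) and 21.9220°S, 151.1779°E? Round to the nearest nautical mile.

Δλ = 151.1779 − -170.7020 = 321.8799°; wrapped into (−180°, 180°]: -38.1201°.
Δφ = -21.9220 − -14.2756 = -7.6464°.
a = sin²(Δφ/2) + cos φ₁ · cos φ₂ · sin²(Δλ/2) = 0.100321.
c = 2·atan2(√a, √(1−a)) = 0.64457 rad → d = 6371·c ≈ 4106.56 km ≈ 2217.36 nmi.

2217 nmi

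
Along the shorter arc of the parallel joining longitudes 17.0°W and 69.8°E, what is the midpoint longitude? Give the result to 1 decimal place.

Signed shortest Δλ from -17.0° to +69.8° is +86.8°.
Midpoint longitude = -17.0° + (+86.8°)/2 = -17.0° + 43.4° = +26.4°.

26.4°E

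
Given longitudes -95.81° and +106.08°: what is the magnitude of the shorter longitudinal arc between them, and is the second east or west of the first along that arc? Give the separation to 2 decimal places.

Raw difference: 106.08 − -95.81 = 201.89°.
Normalise into (−180°, 180°]: 201.89° − 360° = -158.11°.
Negative ⇒ the second point lies to the west; separation 158.11°.

158.11° west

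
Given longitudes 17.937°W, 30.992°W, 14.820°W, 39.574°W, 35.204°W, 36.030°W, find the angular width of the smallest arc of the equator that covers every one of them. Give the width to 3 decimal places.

Sort the longitudes: -39.574°, -36.030°, -35.204°, -30.992°, -17.937°, -14.820°.
Eastward gaps between consecutive values (wrapping around): 3.544°, 0.826°, 4.212°, 13.055°, 3.117°, 335.246°.
Largest gap = 335.246° ⇒ minimal covering band is its complement: 360° − 335.246° = 24.754°.
Band runs from -39.574° eastward to -14.820°.

24.754°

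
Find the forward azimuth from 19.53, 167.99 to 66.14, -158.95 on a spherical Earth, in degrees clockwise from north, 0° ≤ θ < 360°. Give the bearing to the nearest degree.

16°

Δλ = -158.95 − 167.99 = -326.94°; wrapped into (−180°, 180°]: 33.06°.
θ = atan2( sin Δλ · cos φ₂ , cos φ₁ · sin φ₂ − sin φ₁ · cos φ₂ · cos Δλ )
  = atan2(0.22066, 0.74859) = 16.424° → normalised to [0°, 360°): 16.424°.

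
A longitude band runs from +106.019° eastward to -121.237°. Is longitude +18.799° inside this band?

Band width going east from +106.019° to -121.237°: ((-121.237 − 106.019) mod 360) = 132.744°.
Offset of +18.799° east of the west edge: ((18.799 − 106.019) mod 360) = 272.780°.
272.780° > 132.744° ⇒ outside.

No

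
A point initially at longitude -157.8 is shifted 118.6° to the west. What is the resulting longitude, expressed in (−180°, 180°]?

Start at -157.8°; shift −118.6° → -276.4°.
-276.4° lies outside (−180°, 180°]; add 360° → +83.6°.

+83.6°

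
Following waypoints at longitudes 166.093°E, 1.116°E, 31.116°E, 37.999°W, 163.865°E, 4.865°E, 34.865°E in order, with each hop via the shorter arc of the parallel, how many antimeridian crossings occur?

Leg 1: +166.093° → +1.116°, shortest Δλ = -164.977° (west) — does not cross 180°.
Leg 2: +1.116° → +31.116°, shortest Δλ = 30.0° (east) — does not cross 180°.
Leg 3: +31.116° → -37.999°, shortest Δλ = -69.115° (west) — does not cross 180°.
Leg 4: -37.999° → +163.865°, shortest Δλ = -158.136° (west) — crosses 180°.
Leg 5: +163.865° → +4.865°, shortest Δλ = -159.0° (west) — does not cross 180°.
Leg 6: +4.865° → +34.865°, shortest Δλ = 30.0° (east) — does not cross 180°.
Total crossings: 1.

1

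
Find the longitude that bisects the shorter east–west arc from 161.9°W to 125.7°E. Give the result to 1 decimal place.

161.9°E

Signed shortest Δλ from -161.9° to +125.7° is -72.4°.
Midpoint longitude = -161.9° + (-72.4°)/2 = -161.9° − 36.2° = -198.1°.
Normalise into (−180°, 180°]: +161.9°.
(The naïve average (-161.9 + +125.7)/2 = -18.1° is on the wrong side of the globe.)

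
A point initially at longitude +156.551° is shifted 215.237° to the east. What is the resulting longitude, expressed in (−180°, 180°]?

Start at +156.551°; shift +215.237° → +371.788°.
+371.788° lies outside (−180°, 180°]; subtract 360° → +11.788°.

+11.788°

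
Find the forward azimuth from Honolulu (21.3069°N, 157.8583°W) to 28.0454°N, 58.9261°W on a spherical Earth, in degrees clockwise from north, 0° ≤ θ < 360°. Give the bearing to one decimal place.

60.8°

Δλ = -58.9261 − -157.8583 = 98.9322°.
θ = atan2( sin Δλ · cos φ₂ , cos φ₁ · sin φ₂ − sin φ₁ · cos φ₂ · cos Δλ )
  = atan2(0.87187, 0.48783) = 60.772° → normalised to [0°, 360°): 60.772°.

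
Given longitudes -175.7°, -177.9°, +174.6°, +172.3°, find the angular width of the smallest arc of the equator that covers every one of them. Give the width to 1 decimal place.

12.0°

Sort the longitudes: -177.9°, -175.7°, +172.3°, +174.6°.
Eastward gaps between consecutive values (wrapping around): 2.2°, 348.0°, 2.3°, 7.5°.
Largest gap = 348.0° ⇒ minimal covering band is its complement: 360° − 348.0° = 12.0°.
Band runs from +172.3° eastward to -175.7°, crossing the antimeridian.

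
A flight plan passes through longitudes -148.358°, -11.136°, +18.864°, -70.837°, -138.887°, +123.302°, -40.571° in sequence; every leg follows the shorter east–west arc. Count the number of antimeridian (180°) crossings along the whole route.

Leg 1: -148.358° → -11.136°, shortest Δλ = 137.222° (east) — does not cross 180°.
Leg 2: -11.136° → +18.864°, shortest Δλ = 30.0° (east) — does not cross 180°.
Leg 3: +18.864° → -70.837°, shortest Δλ = -89.701° (west) — does not cross 180°.
Leg 4: -70.837° → -138.887°, shortest Δλ = -68.05° (west) — does not cross 180°.
Leg 5: -138.887° → +123.302°, shortest Δλ = -97.811° (west) — crosses 180°.
Leg 6: +123.302° → -40.571°, shortest Δλ = -163.873° (west) — does not cross 180°.
Total crossings: 1.

1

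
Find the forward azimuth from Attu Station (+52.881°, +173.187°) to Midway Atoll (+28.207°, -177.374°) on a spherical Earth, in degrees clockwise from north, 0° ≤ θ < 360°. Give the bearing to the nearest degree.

Δλ = -177.374 − 173.187 = -350.561°; wrapped into (−180°, 180°]: 9.439°.
θ = atan2( sin Δλ · cos φ₂ , cos φ₁ · sin φ₂ − sin φ₁ · cos φ₂ · cos Δλ )
  = atan2(0.14452, -0.40794) = 160.492° → normalised to [0°, 360°): 160.492°.

160°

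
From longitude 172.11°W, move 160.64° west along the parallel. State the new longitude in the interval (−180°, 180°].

27.25°E

Start at -172.11°; shift −160.64° → -332.75°.
-332.75° lies outside (−180°, 180°]; add 360° → +27.25°.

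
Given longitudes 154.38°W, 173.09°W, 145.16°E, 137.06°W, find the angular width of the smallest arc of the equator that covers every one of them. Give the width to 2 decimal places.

77.78°

Sort the longitudes: -173.09°, -154.38°, -137.06°, +145.16°.
Eastward gaps between consecutive values (wrapping around): 18.71°, 17.32°, 282.22°, 41.75°.
Largest gap = 282.22° ⇒ minimal covering band is its complement: 360° − 282.22° = 77.78°.
Band runs from +145.16° eastward to -137.06°, crossing the antimeridian.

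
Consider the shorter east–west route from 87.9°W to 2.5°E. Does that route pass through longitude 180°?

No

Signed shortest Δλ = ((2.5 − -87.9 + 180) mod 360) − 180 = 90.4°.
Going east by 90.4° from -87.9° reaches +2.5° without touching 180°.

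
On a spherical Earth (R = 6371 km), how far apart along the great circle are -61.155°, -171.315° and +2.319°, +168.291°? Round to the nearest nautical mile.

Δλ = 168.291 − -171.315 = 339.606°; wrapped into (−180°, 180°]: -20.394°.
Δφ = 2.319 − -61.155 = 63.474°.
a = sin²(Δφ/2) + cos φ₁ · cos φ₂ · sin²(Δλ/2) = 0.291806.
c = 2·atan2(√a, √(1−a)) = 1.14133 rad → d = 6371·c ≈ 7271.39 km ≈ 3926.24 nmi.

3926 nmi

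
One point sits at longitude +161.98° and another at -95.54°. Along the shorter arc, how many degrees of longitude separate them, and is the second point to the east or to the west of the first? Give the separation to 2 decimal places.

Raw difference: -95.54 − 161.98 = -257.52°.
Normalise into (−180°, 180°]: -257.52° + 360° = 102.48°.
Positive ⇒ the second point lies to the east; separation 102.48°.

102.48° east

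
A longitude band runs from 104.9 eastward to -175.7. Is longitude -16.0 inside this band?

Band width going east from +104.9° to -175.7°: ((-175.7 − 104.9) mod 360) = 79.4°.
Offset of -16.0° east of the west edge: ((-16.0 − 104.9) mod 360) = 239.1°.
239.1° > 79.4° ⇒ outside.

No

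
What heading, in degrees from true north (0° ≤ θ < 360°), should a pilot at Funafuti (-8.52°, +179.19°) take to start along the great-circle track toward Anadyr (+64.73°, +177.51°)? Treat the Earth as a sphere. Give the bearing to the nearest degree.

359°

Δλ = 177.51 − 179.19 = -1.68°.
θ = atan2( sin Δλ · cos φ₂ , cos φ₁ · sin φ₂ − sin φ₁ · cos φ₂ · cos Δλ )
  = atan2(-0.01252, 0.95754) = -0.749° → normalised to [0°, 360°): 359.251°.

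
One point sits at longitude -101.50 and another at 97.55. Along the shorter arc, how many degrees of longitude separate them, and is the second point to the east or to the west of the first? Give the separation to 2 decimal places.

160.95° west

Raw difference: 97.55 − -101.50 = 199.05°.
Normalise into (−180°, 180°]: 199.05° − 360° = -160.95°.
Negative ⇒ the second point lies to the west; separation 160.95°.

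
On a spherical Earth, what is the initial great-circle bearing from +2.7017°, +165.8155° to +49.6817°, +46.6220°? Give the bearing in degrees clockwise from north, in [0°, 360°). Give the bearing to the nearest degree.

324°

Δλ = 46.6220 − 165.8155 = -119.1935°.
θ = atan2( sin Δλ · cos φ₂ , cos φ₁ · sin φ₂ − sin φ₁ · cos φ₂ · cos Δλ )
  = atan2(-0.56485, 0.77649) = -36.033° → normalised to [0°, 360°): 323.967°.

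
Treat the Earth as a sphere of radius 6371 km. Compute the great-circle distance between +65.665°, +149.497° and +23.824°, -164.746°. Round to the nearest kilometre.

5657 km

Δλ = -164.746 − 149.497 = -314.243°; wrapped into (−180°, 180°]: 45.757°.
Δφ = 23.824 − 65.665 = -41.841°.
a = sin²(Δφ/2) + cos φ₁ · cos φ₂ · sin²(Δλ/2) = 0.184477.
c = 2·atan2(√a, √(1−a)) = 0.88790 rad → d = 6371·c ≈ 5656.79 km.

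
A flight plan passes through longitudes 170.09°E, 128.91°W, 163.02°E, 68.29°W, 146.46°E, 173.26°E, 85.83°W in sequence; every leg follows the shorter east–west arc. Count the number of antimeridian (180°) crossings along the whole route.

5

Leg 1: +170.09° → -128.91°, shortest Δλ = 61.0° (east) — crosses 180°.
Leg 2: -128.91° → +163.02°, shortest Δλ = -68.07° (west) — crosses 180°.
Leg 3: +163.02° → -68.29°, shortest Δλ = 128.69° (east) — crosses 180°.
Leg 4: -68.29° → +146.46°, shortest Δλ = -145.25° (west) — crosses 180°.
Leg 5: +146.46° → +173.26°, shortest Δλ = 26.8° (east) — does not cross 180°.
Leg 6: +173.26° → -85.83°, shortest Δλ = 100.91° (east) — crosses 180°.
Total crossings: 5.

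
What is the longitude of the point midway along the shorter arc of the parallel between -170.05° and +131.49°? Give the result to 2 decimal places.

Signed shortest Δλ from -170.05° to +131.49° is -58.46°.
Midpoint longitude = -170.05° + (-58.46°)/2 = -170.05° − 29.23° = -199.28°.
Normalise into (−180°, 180°]: +160.72°.
(The naïve average (-170.05 + +131.49)/2 = -19.28° is on the wrong side of the globe.)

+160.72°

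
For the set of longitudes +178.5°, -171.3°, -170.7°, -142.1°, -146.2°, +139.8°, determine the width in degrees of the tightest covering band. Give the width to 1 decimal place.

Sort the longitudes: -171.3°, -170.7°, -146.2°, -142.1°, +139.8°, +178.5°.
Eastward gaps between consecutive values (wrapping around): 0.6°, 24.5°, 4.1°, 281.9°, 38.7°, 10.2°.
Largest gap = 281.9° ⇒ minimal covering band is its complement: 360° − 281.9° = 78.1°.
Band runs from +139.8° eastward to -142.1°, crossing the antimeridian.

78.1°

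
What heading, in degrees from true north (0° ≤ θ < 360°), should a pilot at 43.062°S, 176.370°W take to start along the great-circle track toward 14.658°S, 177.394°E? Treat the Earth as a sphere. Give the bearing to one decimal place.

347.4°

Δλ = 177.394 − -176.370 = 353.764°; wrapped into (−180°, 180°]: -6.236°.
θ = atan2( sin Δλ · cos φ₂ , cos φ₁ · sin φ₂ − sin φ₁ · cos φ₂ · cos Δλ )
  = atan2(-0.10509, 0.47178) = -12.558° → normalised to [0°, 360°): 347.442°.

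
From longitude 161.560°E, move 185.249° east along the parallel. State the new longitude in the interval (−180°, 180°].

Start at +161.560°; shift +185.249° → +346.809°.
+346.809° lies outside (−180°, 180°]; subtract 360° → -13.191°.

13.191°W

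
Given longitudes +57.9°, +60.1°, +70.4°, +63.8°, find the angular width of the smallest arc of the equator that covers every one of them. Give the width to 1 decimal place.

Sort the longitudes: +57.9°, +60.1°, +63.8°, +70.4°.
Eastward gaps between consecutive values (wrapping around): 2.2°, 3.7°, 6.6°, 347.5°.
Largest gap = 347.5° ⇒ minimal covering band is its complement: 360° − 347.5° = 12.5°.
Band runs from +57.9° eastward to +70.4°.

12.5°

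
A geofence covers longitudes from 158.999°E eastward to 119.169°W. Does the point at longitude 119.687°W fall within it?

Yes

Band width going east from +158.999° to -119.169°: ((-119.169 − 158.999) mod 360) = 81.832°.
Offset of -119.687° east of the west edge: ((-119.687 − 158.999) mod 360) = 81.314°.
81.314° ≤ 81.832° ⇒ inside.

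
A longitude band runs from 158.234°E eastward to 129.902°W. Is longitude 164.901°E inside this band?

Yes

Band width going east from +158.234° to -129.902°: ((-129.902 − 158.234) mod 360) = 71.864°.
Offset of +164.901° east of the west edge: ((164.901 − 158.234) mod 360) = 6.667°.
6.667° ≤ 71.864° ⇒ inside.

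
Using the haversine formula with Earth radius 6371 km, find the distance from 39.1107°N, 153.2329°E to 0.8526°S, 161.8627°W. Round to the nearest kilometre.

Δλ = -161.8627 − 153.2329 = -315.0956°; wrapped into (−180°, 180°]: 44.9044°.
Δφ = -0.8526 − 39.1107 = -39.9633°.
a = sin²(Δφ/2) + cos φ₁ · cos φ₂ · sin²(Δλ/2) = 0.229934.
c = 2·atan2(√a, √(1−a)) = 1.00020 rad → d = 6371·c ≈ 6372.29 km.

6372 km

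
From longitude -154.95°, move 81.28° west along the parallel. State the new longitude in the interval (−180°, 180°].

Start at -154.95°; shift −81.28° → -236.23°.
-236.23° lies outside (−180°, 180°]; add 360° → +123.77°.

+123.77°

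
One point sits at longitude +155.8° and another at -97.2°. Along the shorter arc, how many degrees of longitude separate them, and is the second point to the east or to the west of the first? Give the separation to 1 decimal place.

107.0° east

Raw difference: -97.2 − 155.8 = -253.0°.
Normalise into (−180°, 180°]: -253.0° + 360° = 107.0°.
Positive ⇒ the second point lies to the east; separation 107.0°.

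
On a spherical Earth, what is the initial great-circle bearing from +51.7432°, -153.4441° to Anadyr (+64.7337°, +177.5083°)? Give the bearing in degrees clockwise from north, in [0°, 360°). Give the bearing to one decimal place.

Δλ = 177.5083 − -153.4441 = 330.9524°; wrapped into (−180°, 180°]: -29.0476°.
θ = atan2( sin Δλ · cos φ₂ , cos φ₁ · sin φ₂ − sin φ₁ · cos φ₂ · cos Δλ )
  = atan2(-0.20724, 0.26695) = -37.823° → normalised to [0°, 360°): 322.177°.

322.2°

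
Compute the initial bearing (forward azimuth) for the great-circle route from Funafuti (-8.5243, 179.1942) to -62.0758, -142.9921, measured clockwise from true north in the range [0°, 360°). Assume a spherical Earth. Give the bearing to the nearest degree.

Δλ = -142.9921 − 179.1942 = -322.1863°; wrapped into (−180°, 180°]: 37.8137°.
θ = atan2( sin Δλ · cos φ₂ , cos φ₁ · sin φ₂ − sin φ₁ · cos φ₂ · cos Δλ )
  = atan2(0.28711, -0.81897) = 160.680° → normalised to [0°, 360°): 160.680°.

161°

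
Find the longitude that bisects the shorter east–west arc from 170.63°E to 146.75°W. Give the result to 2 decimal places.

168.06°W

Signed shortest Δλ from +170.63° to -146.75° is +42.62°.
Midpoint longitude = +170.63° + (+42.62°)/2 = +170.63° + 21.31° = +191.94°.
Normalise into (−180°, 180°]: -168.06°.
(The naïve average (+170.63 + -146.75)/2 = 11.94° is on the wrong side of the globe.)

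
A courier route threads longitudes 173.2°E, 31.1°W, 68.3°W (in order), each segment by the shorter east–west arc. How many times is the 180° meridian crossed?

Leg 1: +173.2° → -31.1°, shortest Δλ = 155.7° (east) — crosses 180°.
Leg 2: -31.1° → -68.3°, shortest Δλ = -37.2° (west) — does not cross 180°.
Total crossings: 1.

1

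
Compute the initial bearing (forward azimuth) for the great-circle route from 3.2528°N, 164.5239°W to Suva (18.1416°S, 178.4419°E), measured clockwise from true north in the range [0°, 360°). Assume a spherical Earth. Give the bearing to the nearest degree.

Δλ = 178.4419 − -164.5239 = 342.9658°; wrapped into (−180°, 180°]: -17.0342°.
θ = atan2( sin Δλ · cos φ₂ , cos φ₁ · sin φ₂ − sin φ₁ · cos φ₂ · cos Δλ )
  = atan2(-0.27838, -0.36242) = -142.472° → normalised to [0°, 360°): 217.528°.

218°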